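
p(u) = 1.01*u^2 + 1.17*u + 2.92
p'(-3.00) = -4.89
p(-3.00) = 8.50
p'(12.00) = 25.41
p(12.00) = 162.40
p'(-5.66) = -10.26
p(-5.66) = 28.65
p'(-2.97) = -4.83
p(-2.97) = 8.35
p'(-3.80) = -6.51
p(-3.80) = 13.06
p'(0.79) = 2.77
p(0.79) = 4.47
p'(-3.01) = -4.91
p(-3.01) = 8.55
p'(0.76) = 2.71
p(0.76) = 4.39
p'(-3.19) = -5.27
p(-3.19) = 9.47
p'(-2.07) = -3.01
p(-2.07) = 4.83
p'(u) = 2.02*u + 1.17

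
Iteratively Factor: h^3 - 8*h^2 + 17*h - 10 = (h - 5)*(h^2 - 3*h + 2) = (h - 5)*(h - 1)*(h - 2)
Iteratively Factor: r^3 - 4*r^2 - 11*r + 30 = (r - 2)*(r^2 - 2*r - 15) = (r - 5)*(r - 2)*(r + 3)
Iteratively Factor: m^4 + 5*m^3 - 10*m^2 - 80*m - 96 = (m - 4)*(m^3 + 9*m^2 + 26*m + 24) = (m - 4)*(m + 3)*(m^2 + 6*m + 8) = (m - 4)*(m + 3)*(m + 4)*(m + 2)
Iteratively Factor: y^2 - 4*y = (y)*(y - 4)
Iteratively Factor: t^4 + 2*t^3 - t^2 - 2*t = (t)*(t^3 + 2*t^2 - t - 2) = t*(t + 2)*(t^2 - 1) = t*(t + 1)*(t + 2)*(t - 1)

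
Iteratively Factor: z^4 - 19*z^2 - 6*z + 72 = (z - 2)*(z^3 + 2*z^2 - 15*z - 36) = (z - 4)*(z - 2)*(z^2 + 6*z + 9) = (z - 4)*(z - 2)*(z + 3)*(z + 3)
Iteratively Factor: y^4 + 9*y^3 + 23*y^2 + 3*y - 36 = (y + 4)*(y^3 + 5*y^2 + 3*y - 9) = (y + 3)*(y + 4)*(y^2 + 2*y - 3) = (y + 3)^2*(y + 4)*(y - 1)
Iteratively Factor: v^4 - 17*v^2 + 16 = (v - 1)*(v^3 + v^2 - 16*v - 16) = (v - 1)*(v + 1)*(v^2 - 16) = (v - 4)*(v - 1)*(v + 1)*(v + 4)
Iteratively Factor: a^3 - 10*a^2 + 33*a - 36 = (a - 3)*(a^2 - 7*a + 12) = (a - 3)^2*(a - 4)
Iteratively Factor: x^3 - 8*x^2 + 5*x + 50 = (x + 2)*(x^2 - 10*x + 25) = (x - 5)*(x + 2)*(x - 5)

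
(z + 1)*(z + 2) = z^2 + 3*z + 2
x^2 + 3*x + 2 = (x + 1)*(x + 2)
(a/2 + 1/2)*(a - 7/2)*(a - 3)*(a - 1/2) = a^4/2 - 3*a^3 + 27*a^2/8 + 17*a/4 - 21/8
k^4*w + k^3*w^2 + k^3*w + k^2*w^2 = k^2*(k + w)*(k*w + w)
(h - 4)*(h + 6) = h^2 + 2*h - 24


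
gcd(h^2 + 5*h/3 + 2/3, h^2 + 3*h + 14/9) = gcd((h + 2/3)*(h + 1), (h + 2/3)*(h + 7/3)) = h + 2/3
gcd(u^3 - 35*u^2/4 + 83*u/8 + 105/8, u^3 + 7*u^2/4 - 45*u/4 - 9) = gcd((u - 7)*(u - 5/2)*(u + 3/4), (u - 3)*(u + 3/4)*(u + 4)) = u + 3/4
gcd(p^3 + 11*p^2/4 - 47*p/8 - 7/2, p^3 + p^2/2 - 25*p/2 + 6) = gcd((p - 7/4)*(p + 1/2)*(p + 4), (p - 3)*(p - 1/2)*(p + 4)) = p + 4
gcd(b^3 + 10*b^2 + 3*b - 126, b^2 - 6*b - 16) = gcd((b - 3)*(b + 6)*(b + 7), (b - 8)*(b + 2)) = 1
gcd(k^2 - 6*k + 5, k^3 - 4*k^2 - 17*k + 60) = k - 5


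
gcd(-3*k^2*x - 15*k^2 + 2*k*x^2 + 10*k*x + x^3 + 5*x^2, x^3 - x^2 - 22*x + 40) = x + 5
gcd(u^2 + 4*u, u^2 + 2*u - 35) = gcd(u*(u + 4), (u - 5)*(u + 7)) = 1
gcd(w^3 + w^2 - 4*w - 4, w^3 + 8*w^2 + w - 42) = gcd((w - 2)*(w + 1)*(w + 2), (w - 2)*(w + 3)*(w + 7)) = w - 2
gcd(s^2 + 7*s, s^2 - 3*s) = s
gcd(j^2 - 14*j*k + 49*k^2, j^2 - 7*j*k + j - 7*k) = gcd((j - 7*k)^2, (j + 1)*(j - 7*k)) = j - 7*k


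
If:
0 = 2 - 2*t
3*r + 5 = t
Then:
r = -4/3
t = 1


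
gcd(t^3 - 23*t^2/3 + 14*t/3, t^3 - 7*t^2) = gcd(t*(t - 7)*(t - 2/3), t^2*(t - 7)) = t^2 - 7*t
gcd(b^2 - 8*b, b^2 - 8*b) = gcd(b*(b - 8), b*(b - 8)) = b^2 - 8*b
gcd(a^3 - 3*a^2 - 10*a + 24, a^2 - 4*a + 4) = a - 2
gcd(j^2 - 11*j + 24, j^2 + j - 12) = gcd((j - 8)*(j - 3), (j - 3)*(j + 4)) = j - 3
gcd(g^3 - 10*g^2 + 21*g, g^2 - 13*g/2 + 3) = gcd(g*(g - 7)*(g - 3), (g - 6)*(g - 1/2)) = 1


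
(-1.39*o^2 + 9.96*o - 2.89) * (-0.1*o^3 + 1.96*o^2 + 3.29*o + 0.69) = 0.139*o^5 - 3.7204*o^4 + 15.2375*o^3 + 26.1449*o^2 - 2.6357*o - 1.9941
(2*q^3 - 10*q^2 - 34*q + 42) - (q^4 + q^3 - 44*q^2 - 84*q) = -q^4 + q^3 + 34*q^2 + 50*q + 42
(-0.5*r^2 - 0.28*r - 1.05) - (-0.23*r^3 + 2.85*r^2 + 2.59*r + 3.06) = 0.23*r^3 - 3.35*r^2 - 2.87*r - 4.11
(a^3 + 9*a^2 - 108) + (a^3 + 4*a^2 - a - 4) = 2*a^3 + 13*a^2 - a - 112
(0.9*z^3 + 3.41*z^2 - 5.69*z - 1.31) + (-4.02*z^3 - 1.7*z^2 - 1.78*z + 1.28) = -3.12*z^3 + 1.71*z^2 - 7.47*z - 0.03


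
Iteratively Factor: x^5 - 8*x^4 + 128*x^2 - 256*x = (x + 4)*(x^4 - 12*x^3 + 48*x^2 - 64*x) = (x - 4)*(x + 4)*(x^3 - 8*x^2 + 16*x) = (x - 4)^2*(x + 4)*(x^2 - 4*x) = x*(x - 4)^2*(x + 4)*(x - 4)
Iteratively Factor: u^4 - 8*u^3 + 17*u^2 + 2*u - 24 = (u - 2)*(u^3 - 6*u^2 + 5*u + 12) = (u - 3)*(u - 2)*(u^2 - 3*u - 4) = (u - 4)*(u - 3)*(u - 2)*(u + 1)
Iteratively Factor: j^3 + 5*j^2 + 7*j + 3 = (j + 3)*(j^2 + 2*j + 1) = (j + 1)*(j + 3)*(j + 1)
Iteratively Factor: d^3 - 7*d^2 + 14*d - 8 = (d - 2)*(d^2 - 5*d + 4) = (d - 4)*(d - 2)*(d - 1)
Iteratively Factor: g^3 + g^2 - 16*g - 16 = (g + 1)*(g^2 - 16) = (g + 1)*(g + 4)*(g - 4)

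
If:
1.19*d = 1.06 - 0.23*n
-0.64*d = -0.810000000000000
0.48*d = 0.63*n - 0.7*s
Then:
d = 1.27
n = -1.94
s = -2.61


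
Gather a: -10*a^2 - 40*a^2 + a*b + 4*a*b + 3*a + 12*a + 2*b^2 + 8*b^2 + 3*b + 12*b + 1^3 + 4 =-50*a^2 + a*(5*b + 15) + 10*b^2 + 15*b + 5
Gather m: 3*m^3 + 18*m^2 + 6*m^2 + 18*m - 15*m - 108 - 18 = 3*m^3 + 24*m^2 + 3*m - 126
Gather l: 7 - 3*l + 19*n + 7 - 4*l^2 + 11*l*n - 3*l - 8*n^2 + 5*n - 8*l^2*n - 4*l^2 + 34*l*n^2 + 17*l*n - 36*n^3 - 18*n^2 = l^2*(-8*n - 8) + l*(34*n^2 + 28*n - 6) - 36*n^3 - 26*n^2 + 24*n + 14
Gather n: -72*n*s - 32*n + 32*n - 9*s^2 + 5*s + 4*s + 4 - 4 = -72*n*s - 9*s^2 + 9*s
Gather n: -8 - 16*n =-16*n - 8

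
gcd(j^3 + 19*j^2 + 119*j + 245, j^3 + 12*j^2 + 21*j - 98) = j^2 + 14*j + 49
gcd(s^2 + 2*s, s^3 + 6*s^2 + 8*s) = s^2 + 2*s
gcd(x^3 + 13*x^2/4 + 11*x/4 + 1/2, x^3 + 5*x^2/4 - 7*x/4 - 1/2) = x^2 + 9*x/4 + 1/2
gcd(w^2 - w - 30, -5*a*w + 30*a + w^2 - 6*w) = w - 6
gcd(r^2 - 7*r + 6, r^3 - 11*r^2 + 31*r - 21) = r - 1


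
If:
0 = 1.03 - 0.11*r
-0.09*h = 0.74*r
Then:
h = -76.99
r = 9.36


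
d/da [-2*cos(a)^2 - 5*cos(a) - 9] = (4*cos(a) + 5)*sin(a)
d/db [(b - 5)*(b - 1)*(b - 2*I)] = 3*b^2 - 4*b*(3 + I) + 5 + 12*I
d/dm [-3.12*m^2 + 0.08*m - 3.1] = 0.08 - 6.24*m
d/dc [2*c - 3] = 2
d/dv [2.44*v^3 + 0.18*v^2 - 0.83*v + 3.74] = 7.32*v^2 + 0.36*v - 0.83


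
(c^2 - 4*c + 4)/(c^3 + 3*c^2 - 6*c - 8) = (c - 2)/(c^2 + 5*c + 4)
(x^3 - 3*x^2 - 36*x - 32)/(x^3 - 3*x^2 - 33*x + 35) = (x^3 - 3*x^2 - 36*x - 32)/(x^3 - 3*x^2 - 33*x + 35)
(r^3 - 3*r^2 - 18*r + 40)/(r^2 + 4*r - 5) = (r^3 - 3*r^2 - 18*r + 40)/(r^2 + 4*r - 5)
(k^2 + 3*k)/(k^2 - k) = (k + 3)/(k - 1)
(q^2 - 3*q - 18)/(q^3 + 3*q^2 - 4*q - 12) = (q - 6)/(q^2 - 4)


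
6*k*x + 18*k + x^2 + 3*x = (6*k + x)*(x + 3)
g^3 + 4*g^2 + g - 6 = (g - 1)*(g + 2)*(g + 3)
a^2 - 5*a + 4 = (a - 4)*(a - 1)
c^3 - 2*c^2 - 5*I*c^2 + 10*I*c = c*(c - 2)*(c - 5*I)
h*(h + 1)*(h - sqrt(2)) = h^3 - sqrt(2)*h^2 + h^2 - sqrt(2)*h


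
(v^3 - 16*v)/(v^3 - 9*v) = (v^2 - 16)/(v^2 - 9)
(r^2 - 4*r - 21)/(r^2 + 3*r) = (r - 7)/r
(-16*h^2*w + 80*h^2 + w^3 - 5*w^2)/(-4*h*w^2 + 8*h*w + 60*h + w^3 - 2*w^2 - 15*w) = (4*h + w)/(w + 3)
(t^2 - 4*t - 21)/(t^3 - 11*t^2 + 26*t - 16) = (t^2 - 4*t - 21)/(t^3 - 11*t^2 + 26*t - 16)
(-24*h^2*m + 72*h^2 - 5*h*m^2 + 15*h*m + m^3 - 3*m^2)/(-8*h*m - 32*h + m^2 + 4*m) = (3*h*m - 9*h + m^2 - 3*m)/(m + 4)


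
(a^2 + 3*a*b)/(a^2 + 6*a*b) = (a + 3*b)/(a + 6*b)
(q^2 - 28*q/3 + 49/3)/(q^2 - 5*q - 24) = (-3*q^2 + 28*q - 49)/(3*(-q^2 + 5*q + 24))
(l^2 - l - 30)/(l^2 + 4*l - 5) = (l - 6)/(l - 1)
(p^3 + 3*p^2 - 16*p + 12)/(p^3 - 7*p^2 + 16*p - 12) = (p^2 + 5*p - 6)/(p^2 - 5*p + 6)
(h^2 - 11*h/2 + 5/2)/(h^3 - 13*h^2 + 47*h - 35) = (h - 1/2)/(h^2 - 8*h + 7)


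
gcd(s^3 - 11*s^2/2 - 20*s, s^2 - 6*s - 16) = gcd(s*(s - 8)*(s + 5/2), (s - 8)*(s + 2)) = s - 8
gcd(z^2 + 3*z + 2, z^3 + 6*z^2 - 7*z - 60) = 1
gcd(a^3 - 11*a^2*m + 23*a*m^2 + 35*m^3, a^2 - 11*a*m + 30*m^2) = a - 5*m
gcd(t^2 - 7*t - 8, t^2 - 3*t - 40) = t - 8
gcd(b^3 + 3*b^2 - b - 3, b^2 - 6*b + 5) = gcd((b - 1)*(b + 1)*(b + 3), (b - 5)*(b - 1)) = b - 1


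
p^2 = p^2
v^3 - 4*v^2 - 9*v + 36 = (v - 4)*(v - 3)*(v + 3)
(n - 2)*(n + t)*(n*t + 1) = n^3*t + n^2*t^2 - 2*n^2*t + n^2 - 2*n*t^2 + n*t - 2*n - 2*t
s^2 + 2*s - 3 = (s - 1)*(s + 3)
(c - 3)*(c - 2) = c^2 - 5*c + 6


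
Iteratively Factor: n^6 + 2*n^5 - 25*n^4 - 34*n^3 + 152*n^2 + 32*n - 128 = (n + 4)*(n^5 - 2*n^4 - 17*n^3 + 34*n^2 + 16*n - 32) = (n + 1)*(n + 4)*(n^4 - 3*n^3 - 14*n^2 + 48*n - 32) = (n - 1)*(n + 1)*(n + 4)*(n^3 - 2*n^2 - 16*n + 32) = (n - 2)*(n - 1)*(n + 1)*(n + 4)*(n^2 - 16) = (n - 4)*(n - 2)*(n - 1)*(n + 1)*(n + 4)*(n + 4)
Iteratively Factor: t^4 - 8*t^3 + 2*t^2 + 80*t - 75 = (t - 5)*(t^3 - 3*t^2 - 13*t + 15) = (t - 5)*(t - 1)*(t^2 - 2*t - 15) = (t - 5)*(t - 1)*(t + 3)*(t - 5)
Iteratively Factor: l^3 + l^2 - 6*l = (l - 2)*(l^2 + 3*l) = l*(l - 2)*(l + 3)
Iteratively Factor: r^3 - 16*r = (r + 4)*(r^2 - 4*r) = (r - 4)*(r + 4)*(r)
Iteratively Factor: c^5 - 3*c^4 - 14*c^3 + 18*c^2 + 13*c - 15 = (c - 5)*(c^4 + 2*c^3 - 4*c^2 - 2*c + 3) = (c - 5)*(c + 3)*(c^3 - c^2 - c + 1) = (c - 5)*(c - 1)*(c + 3)*(c^2 - 1) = (c - 5)*(c - 1)^2*(c + 3)*(c + 1)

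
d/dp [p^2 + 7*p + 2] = 2*p + 7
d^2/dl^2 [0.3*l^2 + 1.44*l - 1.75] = 0.600000000000000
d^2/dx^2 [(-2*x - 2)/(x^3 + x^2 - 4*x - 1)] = 4*(-(x + 1)*(3*x^2 + 2*x - 4)^2 + (3*x^2 + 2*x + (x + 1)*(3*x + 1) - 4)*(x^3 + x^2 - 4*x - 1))/(x^3 + x^2 - 4*x - 1)^3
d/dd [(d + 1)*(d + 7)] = 2*d + 8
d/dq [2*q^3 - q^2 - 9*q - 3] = 6*q^2 - 2*q - 9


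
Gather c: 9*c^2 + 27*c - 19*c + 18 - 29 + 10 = 9*c^2 + 8*c - 1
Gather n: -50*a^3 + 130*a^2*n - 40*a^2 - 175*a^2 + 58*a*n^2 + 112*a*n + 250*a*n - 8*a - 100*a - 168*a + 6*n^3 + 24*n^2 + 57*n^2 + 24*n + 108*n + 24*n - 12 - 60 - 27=-50*a^3 - 215*a^2 - 276*a + 6*n^3 + n^2*(58*a + 81) + n*(130*a^2 + 362*a + 156) - 99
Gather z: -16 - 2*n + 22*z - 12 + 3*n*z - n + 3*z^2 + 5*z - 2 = -3*n + 3*z^2 + z*(3*n + 27) - 30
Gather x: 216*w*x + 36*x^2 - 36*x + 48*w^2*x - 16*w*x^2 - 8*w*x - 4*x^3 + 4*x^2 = -4*x^3 + x^2*(40 - 16*w) + x*(48*w^2 + 208*w - 36)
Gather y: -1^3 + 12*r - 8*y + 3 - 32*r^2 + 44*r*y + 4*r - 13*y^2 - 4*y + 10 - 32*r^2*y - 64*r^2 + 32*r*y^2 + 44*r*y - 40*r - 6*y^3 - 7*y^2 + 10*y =-96*r^2 - 24*r - 6*y^3 + y^2*(32*r - 20) + y*(-32*r^2 + 88*r - 2) + 12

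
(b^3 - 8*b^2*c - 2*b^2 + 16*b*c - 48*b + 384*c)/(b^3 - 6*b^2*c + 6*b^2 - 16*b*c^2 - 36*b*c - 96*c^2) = (b - 8)/(b + 2*c)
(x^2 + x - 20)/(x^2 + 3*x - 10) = (x - 4)/(x - 2)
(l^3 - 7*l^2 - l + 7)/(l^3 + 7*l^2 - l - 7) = (l - 7)/(l + 7)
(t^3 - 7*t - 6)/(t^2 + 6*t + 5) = (t^2 - t - 6)/(t + 5)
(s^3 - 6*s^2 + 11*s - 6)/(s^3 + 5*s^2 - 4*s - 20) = (s^2 - 4*s + 3)/(s^2 + 7*s + 10)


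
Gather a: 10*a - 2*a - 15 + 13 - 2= 8*a - 4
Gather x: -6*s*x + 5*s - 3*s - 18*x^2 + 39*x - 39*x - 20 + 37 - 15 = -6*s*x + 2*s - 18*x^2 + 2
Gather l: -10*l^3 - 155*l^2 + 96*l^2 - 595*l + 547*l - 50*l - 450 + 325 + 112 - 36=-10*l^3 - 59*l^2 - 98*l - 49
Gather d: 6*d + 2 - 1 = 6*d + 1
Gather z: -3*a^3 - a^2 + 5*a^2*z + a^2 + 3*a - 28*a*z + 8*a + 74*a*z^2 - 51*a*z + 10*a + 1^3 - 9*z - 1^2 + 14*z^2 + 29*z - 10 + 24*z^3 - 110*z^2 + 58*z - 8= -3*a^3 + 21*a + 24*z^3 + z^2*(74*a - 96) + z*(5*a^2 - 79*a + 78) - 18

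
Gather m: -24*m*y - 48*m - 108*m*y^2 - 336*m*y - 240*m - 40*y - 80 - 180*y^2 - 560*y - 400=m*(-108*y^2 - 360*y - 288) - 180*y^2 - 600*y - 480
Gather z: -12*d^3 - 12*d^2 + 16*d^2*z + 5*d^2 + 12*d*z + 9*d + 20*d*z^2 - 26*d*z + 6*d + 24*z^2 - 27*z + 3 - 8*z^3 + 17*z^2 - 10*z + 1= -12*d^3 - 7*d^2 + 15*d - 8*z^3 + z^2*(20*d + 41) + z*(16*d^2 - 14*d - 37) + 4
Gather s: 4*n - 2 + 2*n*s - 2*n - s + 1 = 2*n + s*(2*n - 1) - 1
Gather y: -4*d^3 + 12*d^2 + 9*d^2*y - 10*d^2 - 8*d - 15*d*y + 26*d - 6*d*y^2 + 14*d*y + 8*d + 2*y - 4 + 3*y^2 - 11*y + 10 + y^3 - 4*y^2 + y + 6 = -4*d^3 + 2*d^2 + 26*d + y^3 + y^2*(-6*d - 1) + y*(9*d^2 - d - 8) + 12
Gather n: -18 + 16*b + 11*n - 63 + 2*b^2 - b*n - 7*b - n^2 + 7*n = 2*b^2 + 9*b - n^2 + n*(18 - b) - 81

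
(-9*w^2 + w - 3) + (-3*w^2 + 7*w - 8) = -12*w^2 + 8*w - 11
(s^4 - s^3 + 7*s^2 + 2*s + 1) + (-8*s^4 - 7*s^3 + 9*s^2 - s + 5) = -7*s^4 - 8*s^3 + 16*s^2 + s + 6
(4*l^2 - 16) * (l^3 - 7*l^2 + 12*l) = 4*l^5 - 28*l^4 + 32*l^3 + 112*l^2 - 192*l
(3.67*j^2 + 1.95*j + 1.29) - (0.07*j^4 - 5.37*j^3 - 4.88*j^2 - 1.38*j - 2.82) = -0.07*j^4 + 5.37*j^3 + 8.55*j^2 + 3.33*j + 4.11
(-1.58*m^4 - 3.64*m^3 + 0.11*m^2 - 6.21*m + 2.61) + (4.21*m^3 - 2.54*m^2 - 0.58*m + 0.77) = -1.58*m^4 + 0.57*m^3 - 2.43*m^2 - 6.79*m + 3.38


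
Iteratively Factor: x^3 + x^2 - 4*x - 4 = (x + 1)*(x^2 - 4) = (x + 1)*(x + 2)*(x - 2)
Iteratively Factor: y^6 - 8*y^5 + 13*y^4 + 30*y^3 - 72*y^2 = (y)*(y^5 - 8*y^4 + 13*y^3 + 30*y^2 - 72*y) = y*(y - 3)*(y^4 - 5*y^3 - 2*y^2 + 24*y) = y*(y - 3)*(y + 2)*(y^3 - 7*y^2 + 12*y) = y*(y - 3)^2*(y + 2)*(y^2 - 4*y) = y*(y - 4)*(y - 3)^2*(y + 2)*(y)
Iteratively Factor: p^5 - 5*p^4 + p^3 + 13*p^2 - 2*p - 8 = (p - 1)*(p^4 - 4*p^3 - 3*p^2 + 10*p + 8) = (p - 4)*(p - 1)*(p^3 - 3*p - 2) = (p - 4)*(p - 1)*(p + 1)*(p^2 - p - 2) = (p - 4)*(p - 1)*(p + 1)^2*(p - 2)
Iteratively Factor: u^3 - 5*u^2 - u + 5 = (u - 1)*(u^2 - 4*u - 5) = (u - 5)*(u - 1)*(u + 1)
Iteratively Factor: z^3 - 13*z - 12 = (z - 4)*(z^2 + 4*z + 3) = (z - 4)*(z + 1)*(z + 3)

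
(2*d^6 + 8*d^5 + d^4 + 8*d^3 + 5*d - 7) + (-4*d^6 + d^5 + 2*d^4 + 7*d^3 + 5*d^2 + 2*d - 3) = -2*d^6 + 9*d^5 + 3*d^4 + 15*d^3 + 5*d^2 + 7*d - 10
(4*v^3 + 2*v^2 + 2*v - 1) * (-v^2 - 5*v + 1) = -4*v^5 - 22*v^4 - 8*v^3 - 7*v^2 + 7*v - 1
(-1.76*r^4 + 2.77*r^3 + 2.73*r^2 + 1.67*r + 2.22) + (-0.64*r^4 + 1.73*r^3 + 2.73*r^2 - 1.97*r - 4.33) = -2.4*r^4 + 4.5*r^3 + 5.46*r^2 - 0.3*r - 2.11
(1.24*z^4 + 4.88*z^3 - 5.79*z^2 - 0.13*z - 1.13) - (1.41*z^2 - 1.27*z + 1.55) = 1.24*z^4 + 4.88*z^3 - 7.2*z^2 + 1.14*z - 2.68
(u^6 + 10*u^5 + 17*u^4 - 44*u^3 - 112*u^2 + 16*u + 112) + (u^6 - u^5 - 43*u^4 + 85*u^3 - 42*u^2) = 2*u^6 + 9*u^5 - 26*u^4 + 41*u^3 - 154*u^2 + 16*u + 112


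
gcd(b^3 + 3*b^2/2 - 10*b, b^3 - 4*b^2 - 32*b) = b^2 + 4*b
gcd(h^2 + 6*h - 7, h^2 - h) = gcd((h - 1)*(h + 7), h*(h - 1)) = h - 1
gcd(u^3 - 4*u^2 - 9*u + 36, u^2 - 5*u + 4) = u - 4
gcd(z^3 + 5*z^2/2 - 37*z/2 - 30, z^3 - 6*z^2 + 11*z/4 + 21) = z^2 - 5*z/2 - 6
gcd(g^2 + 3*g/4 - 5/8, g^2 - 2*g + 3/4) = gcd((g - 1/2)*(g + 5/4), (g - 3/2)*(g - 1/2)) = g - 1/2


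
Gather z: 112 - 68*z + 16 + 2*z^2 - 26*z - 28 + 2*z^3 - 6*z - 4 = 2*z^3 + 2*z^2 - 100*z + 96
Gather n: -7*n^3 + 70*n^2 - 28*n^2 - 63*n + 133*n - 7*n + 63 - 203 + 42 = -7*n^3 + 42*n^2 + 63*n - 98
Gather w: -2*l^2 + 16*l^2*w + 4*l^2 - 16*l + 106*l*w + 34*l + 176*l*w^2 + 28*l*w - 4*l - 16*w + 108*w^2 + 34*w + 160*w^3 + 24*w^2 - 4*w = 2*l^2 + 14*l + 160*w^3 + w^2*(176*l + 132) + w*(16*l^2 + 134*l + 14)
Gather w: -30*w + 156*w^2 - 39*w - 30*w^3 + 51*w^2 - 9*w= -30*w^3 + 207*w^2 - 78*w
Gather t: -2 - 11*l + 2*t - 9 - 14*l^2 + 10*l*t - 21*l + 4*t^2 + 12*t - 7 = -14*l^2 - 32*l + 4*t^2 + t*(10*l + 14) - 18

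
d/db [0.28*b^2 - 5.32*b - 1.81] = 0.56*b - 5.32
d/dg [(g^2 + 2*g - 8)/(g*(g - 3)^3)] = (-2*g^3 - 9*g^2 + 32*g - 24)/(g^2*(g^4 - 12*g^3 + 54*g^2 - 108*g + 81))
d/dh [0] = 0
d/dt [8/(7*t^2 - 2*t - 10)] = 16*(1 - 7*t)/(-7*t^2 + 2*t + 10)^2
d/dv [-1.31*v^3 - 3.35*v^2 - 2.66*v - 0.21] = -3.93*v^2 - 6.7*v - 2.66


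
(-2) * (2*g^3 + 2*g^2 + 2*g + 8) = -4*g^3 - 4*g^2 - 4*g - 16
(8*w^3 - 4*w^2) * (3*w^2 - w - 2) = 24*w^5 - 20*w^4 - 12*w^3 + 8*w^2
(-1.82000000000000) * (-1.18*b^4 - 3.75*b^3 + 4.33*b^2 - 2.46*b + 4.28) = 2.1476*b^4 + 6.825*b^3 - 7.8806*b^2 + 4.4772*b - 7.7896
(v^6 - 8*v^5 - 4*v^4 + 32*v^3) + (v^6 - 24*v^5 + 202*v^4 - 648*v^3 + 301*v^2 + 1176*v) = 2*v^6 - 32*v^5 + 198*v^4 - 616*v^3 + 301*v^2 + 1176*v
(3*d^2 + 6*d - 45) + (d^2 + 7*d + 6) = 4*d^2 + 13*d - 39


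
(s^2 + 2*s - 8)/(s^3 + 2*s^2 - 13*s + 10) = (s + 4)/(s^2 + 4*s - 5)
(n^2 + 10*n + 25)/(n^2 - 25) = (n + 5)/(n - 5)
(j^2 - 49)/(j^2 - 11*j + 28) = (j + 7)/(j - 4)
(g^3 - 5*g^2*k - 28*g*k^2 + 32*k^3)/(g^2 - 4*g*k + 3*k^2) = (g^2 - 4*g*k - 32*k^2)/(g - 3*k)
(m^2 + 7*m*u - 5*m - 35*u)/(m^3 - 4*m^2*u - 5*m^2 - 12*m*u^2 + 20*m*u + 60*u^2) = (-m - 7*u)/(-m^2 + 4*m*u + 12*u^2)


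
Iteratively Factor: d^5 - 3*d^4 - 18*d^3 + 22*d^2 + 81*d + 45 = (d + 1)*(d^4 - 4*d^3 - 14*d^2 + 36*d + 45) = (d - 3)*(d + 1)*(d^3 - d^2 - 17*d - 15) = (d - 3)*(d + 1)*(d + 3)*(d^2 - 4*d - 5) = (d - 3)*(d + 1)^2*(d + 3)*(d - 5)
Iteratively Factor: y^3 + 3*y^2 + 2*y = (y)*(y^2 + 3*y + 2) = y*(y + 2)*(y + 1)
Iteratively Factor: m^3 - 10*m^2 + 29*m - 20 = (m - 1)*(m^2 - 9*m + 20) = (m - 5)*(m - 1)*(m - 4)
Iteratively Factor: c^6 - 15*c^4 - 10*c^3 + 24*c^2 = (c - 4)*(c^5 + 4*c^4 + c^3 - 6*c^2) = (c - 4)*(c + 2)*(c^4 + 2*c^3 - 3*c^2) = (c - 4)*(c + 2)*(c + 3)*(c^3 - c^2) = c*(c - 4)*(c + 2)*(c + 3)*(c^2 - c) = c^2*(c - 4)*(c + 2)*(c + 3)*(c - 1)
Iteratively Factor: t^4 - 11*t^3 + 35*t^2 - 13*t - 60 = (t - 3)*(t^3 - 8*t^2 + 11*t + 20) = (t - 3)*(t + 1)*(t^2 - 9*t + 20) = (t - 4)*(t - 3)*(t + 1)*(t - 5)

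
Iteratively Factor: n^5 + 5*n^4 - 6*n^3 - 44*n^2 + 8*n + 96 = (n + 4)*(n^4 + n^3 - 10*n^2 - 4*n + 24) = (n + 2)*(n + 4)*(n^3 - n^2 - 8*n + 12) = (n - 2)*(n + 2)*(n + 4)*(n^2 + n - 6) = (n - 2)^2*(n + 2)*(n + 4)*(n + 3)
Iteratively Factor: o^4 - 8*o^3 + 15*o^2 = (o)*(o^3 - 8*o^2 + 15*o) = o^2*(o^2 - 8*o + 15) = o^2*(o - 3)*(o - 5)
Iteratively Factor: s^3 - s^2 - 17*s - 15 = (s - 5)*(s^2 + 4*s + 3) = (s - 5)*(s + 1)*(s + 3)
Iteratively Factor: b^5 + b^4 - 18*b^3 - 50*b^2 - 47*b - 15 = (b + 1)*(b^4 - 18*b^2 - 32*b - 15) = (b + 1)^2*(b^3 - b^2 - 17*b - 15) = (b - 5)*(b + 1)^2*(b^2 + 4*b + 3) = (b - 5)*(b + 1)^3*(b + 3)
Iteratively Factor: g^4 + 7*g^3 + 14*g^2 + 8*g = (g + 2)*(g^3 + 5*g^2 + 4*g) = (g + 2)*(g + 4)*(g^2 + g) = (g + 1)*(g + 2)*(g + 4)*(g)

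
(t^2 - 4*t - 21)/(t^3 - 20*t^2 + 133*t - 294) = (t + 3)/(t^2 - 13*t + 42)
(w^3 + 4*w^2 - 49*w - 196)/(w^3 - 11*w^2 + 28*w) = (w^2 + 11*w + 28)/(w*(w - 4))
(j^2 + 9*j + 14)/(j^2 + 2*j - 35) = (j + 2)/(j - 5)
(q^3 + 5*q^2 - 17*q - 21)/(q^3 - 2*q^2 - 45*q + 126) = (q + 1)/(q - 6)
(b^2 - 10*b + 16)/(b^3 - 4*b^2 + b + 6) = (b - 8)/(b^2 - 2*b - 3)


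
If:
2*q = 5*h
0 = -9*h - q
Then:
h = 0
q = 0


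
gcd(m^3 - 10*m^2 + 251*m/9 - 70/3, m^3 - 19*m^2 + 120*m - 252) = m - 6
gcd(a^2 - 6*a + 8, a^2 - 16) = a - 4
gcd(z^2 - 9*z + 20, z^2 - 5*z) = z - 5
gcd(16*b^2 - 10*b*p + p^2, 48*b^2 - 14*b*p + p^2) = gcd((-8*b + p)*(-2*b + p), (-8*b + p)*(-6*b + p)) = -8*b + p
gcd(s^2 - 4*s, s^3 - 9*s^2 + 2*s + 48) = 1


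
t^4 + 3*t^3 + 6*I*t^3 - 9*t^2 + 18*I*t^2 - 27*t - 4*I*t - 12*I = (t + 3)*(t + I)^2*(t + 4*I)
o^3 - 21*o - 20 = (o - 5)*(o + 1)*(o + 4)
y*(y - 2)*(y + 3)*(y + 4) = y^4 + 5*y^3 - 2*y^2 - 24*y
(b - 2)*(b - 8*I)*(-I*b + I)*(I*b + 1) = b^4 - 3*b^3 - 9*I*b^3 - 6*b^2 + 27*I*b^2 + 24*b - 18*I*b - 16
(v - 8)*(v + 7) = v^2 - v - 56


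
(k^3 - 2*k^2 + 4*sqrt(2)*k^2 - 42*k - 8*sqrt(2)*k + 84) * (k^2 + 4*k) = k^5 + 2*k^4 + 4*sqrt(2)*k^4 - 50*k^3 + 8*sqrt(2)*k^3 - 84*k^2 - 32*sqrt(2)*k^2 + 336*k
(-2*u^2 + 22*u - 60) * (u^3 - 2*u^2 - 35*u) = -2*u^5 + 26*u^4 - 34*u^3 - 650*u^2 + 2100*u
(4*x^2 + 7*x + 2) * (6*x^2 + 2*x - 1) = 24*x^4 + 50*x^3 + 22*x^2 - 3*x - 2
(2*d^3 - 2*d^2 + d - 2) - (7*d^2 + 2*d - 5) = 2*d^3 - 9*d^2 - d + 3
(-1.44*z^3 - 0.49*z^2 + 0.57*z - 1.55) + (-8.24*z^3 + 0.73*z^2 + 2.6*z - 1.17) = -9.68*z^3 + 0.24*z^2 + 3.17*z - 2.72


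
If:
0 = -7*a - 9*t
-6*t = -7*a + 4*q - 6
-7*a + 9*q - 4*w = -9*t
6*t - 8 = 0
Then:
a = -12/7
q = -7/2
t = 4/3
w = -15/8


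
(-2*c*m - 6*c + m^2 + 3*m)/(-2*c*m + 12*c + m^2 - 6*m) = (m + 3)/(m - 6)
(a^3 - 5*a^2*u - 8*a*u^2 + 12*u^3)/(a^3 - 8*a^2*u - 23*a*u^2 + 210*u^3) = (-a^2 - a*u + 2*u^2)/(-a^2 + 2*a*u + 35*u^2)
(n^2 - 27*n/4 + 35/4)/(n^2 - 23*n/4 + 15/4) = (4*n - 7)/(4*n - 3)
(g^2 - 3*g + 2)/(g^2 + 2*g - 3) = (g - 2)/(g + 3)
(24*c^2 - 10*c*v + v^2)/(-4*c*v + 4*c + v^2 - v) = (-6*c + v)/(v - 1)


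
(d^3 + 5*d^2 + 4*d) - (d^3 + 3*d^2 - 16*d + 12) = 2*d^2 + 20*d - 12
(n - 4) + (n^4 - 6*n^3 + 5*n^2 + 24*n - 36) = n^4 - 6*n^3 + 5*n^2 + 25*n - 40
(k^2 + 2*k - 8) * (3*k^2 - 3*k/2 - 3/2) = 3*k^4 + 9*k^3/2 - 57*k^2/2 + 9*k + 12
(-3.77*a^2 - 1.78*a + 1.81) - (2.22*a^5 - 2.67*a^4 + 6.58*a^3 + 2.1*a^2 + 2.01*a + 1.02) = -2.22*a^5 + 2.67*a^4 - 6.58*a^3 - 5.87*a^2 - 3.79*a + 0.79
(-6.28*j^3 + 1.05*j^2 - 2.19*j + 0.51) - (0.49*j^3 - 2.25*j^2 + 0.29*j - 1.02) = -6.77*j^3 + 3.3*j^2 - 2.48*j + 1.53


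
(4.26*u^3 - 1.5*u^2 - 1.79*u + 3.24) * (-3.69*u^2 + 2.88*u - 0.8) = -15.7194*u^5 + 17.8038*u^4 - 1.1229*u^3 - 15.9108*u^2 + 10.7632*u - 2.592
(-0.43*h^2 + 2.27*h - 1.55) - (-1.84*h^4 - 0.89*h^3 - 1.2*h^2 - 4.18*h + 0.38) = 1.84*h^4 + 0.89*h^3 + 0.77*h^2 + 6.45*h - 1.93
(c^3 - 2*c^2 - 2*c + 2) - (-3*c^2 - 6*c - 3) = c^3 + c^2 + 4*c + 5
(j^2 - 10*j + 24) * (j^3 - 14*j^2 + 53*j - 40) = j^5 - 24*j^4 + 217*j^3 - 906*j^2 + 1672*j - 960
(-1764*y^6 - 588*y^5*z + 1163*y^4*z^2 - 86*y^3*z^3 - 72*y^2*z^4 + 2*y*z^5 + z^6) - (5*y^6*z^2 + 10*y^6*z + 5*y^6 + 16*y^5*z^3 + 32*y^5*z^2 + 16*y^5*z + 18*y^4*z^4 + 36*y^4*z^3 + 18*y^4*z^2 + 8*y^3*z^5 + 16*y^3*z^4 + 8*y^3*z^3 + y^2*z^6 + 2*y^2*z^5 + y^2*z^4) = -5*y^6*z^2 - 10*y^6*z - 1769*y^6 - 16*y^5*z^3 - 32*y^5*z^2 - 604*y^5*z - 18*y^4*z^4 - 36*y^4*z^3 + 1145*y^4*z^2 - 8*y^3*z^5 - 16*y^3*z^4 - 94*y^3*z^3 - y^2*z^6 - 2*y^2*z^5 - 73*y^2*z^4 + 2*y*z^5 + z^6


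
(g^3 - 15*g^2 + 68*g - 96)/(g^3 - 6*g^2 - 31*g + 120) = (g - 4)/(g + 5)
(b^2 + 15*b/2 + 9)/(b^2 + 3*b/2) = (b + 6)/b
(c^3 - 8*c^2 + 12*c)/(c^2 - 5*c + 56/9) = 9*c*(c^2 - 8*c + 12)/(9*c^2 - 45*c + 56)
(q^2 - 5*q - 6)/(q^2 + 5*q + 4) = (q - 6)/(q + 4)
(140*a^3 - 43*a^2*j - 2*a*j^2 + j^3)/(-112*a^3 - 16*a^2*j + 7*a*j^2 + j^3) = (-5*a + j)/(4*a + j)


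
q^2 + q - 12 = (q - 3)*(q + 4)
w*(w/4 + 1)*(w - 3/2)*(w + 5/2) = w^4/4 + 5*w^3/4 + w^2/16 - 15*w/4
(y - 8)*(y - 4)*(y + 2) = y^3 - 10*y^2 + 8*y + 64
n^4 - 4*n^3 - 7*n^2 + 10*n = n*(n - 5)*(n - 1)*(n + 2)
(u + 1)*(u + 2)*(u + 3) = u^3 + 6*u^2 + 11*u + 6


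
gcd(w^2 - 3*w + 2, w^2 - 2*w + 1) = w - 1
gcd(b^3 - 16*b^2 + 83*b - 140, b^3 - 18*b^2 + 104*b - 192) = b - 4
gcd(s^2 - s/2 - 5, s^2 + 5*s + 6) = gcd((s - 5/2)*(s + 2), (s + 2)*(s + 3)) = s + 2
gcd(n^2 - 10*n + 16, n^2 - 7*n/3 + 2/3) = n - 2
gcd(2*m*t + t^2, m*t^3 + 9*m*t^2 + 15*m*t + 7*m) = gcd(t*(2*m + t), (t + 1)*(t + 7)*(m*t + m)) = 1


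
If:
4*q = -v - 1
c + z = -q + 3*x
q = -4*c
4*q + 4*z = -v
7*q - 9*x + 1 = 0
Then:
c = 1/76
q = -1/19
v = -15/19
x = 4/57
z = 1/4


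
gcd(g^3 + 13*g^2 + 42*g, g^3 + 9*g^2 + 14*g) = g^2 + 7*g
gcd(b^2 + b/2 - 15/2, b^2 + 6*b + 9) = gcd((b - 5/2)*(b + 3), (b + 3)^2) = b + 3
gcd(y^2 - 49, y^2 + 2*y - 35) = y + 7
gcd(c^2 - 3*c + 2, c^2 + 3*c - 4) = c - 1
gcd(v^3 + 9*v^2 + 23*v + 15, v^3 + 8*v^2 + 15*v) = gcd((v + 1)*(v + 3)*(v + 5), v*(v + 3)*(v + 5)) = v^2 + 8*v + 15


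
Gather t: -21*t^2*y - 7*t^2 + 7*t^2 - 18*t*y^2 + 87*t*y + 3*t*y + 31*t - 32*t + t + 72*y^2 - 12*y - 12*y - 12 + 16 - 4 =-21*t^2*y + t*(-18*y^2 + 90*y) + 72*y^2 - 24*y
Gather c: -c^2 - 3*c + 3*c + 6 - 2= 4 - c^2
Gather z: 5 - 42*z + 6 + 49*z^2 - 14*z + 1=49*z^2 - 56*z + 12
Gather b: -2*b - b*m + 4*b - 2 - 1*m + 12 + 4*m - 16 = b*(2 - m) + 3*m - 6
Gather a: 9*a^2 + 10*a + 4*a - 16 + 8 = 9*a^2 + 14*a - 8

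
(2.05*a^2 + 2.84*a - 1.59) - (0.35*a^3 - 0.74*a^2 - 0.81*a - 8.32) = -0.35*a^3 + 2.79*a^2 + 3.65*a + 6.73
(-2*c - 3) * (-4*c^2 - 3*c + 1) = 8*c^3 + 18*c^2 + 7*c - 3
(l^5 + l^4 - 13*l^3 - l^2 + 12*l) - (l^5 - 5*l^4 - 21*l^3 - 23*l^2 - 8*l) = 6*l^4 + 8*l^3 + 22*l^2 + 20*l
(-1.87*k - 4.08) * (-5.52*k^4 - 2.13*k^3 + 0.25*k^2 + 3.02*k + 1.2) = 10.3224*k^5 + 26.5047*k^4 + 8.2229*k^3 - 6.6674*k^2 - 14.5656*k - 4.896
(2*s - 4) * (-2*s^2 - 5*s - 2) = -4*s^3 - 2*s^2 + 16*s + 8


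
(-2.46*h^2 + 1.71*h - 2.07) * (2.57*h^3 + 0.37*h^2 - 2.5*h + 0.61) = -6.3222*h^5 + 3.4845*h^4 + 1.4628*h^3 - 6.5415*h^2 + 6.2181*h - 1.2627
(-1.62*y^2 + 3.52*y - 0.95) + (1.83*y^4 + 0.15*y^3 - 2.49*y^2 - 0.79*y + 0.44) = 1.83*y^4 + 0.15*y^3 - 4.11*y^2 + 2.73*y - 0.51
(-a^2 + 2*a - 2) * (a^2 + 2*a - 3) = -a^4 + 5*a^2 - 10*a + 6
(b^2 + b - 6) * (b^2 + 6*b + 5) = b^4 + 7*b^3 + 5*b^2 - 31*b - 30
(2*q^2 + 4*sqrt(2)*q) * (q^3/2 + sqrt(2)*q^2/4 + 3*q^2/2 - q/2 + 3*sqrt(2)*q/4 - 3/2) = q^5 + 3*q^4 + 5*sqrt(2)*q^4/2 + q^3 + 15*sqrt(2)*q^3/2 - 2*sqrt(2)*q^2 + 3*q^2 - 6*sqrt(2)*q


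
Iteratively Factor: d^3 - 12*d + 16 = (d - 2)*(d^2 + 2*d - 8) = (d - 2)*(d + 4)*(d - 2)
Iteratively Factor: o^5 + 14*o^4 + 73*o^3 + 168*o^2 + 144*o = (o + 4)*(o^4 + 10*o^3 + 33*o^2 + 36*o) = o*(o + 4)*(o^3 + 10*o^2 + 33*o + 36) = o*(o + 4)^2*(o^2 + 6*o + 9) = o*(o + 3)*(o + 4)^2*(o + 3)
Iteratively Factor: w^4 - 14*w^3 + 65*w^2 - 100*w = (w - 4)*(w^3 - 10*w^2 + 25*w) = w*(w - 4)*(w^2 - 10*w + 25) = w*(w - 5)*(w - 4)*(w - 5)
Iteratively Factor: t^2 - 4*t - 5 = (t + 1)*(t - 5)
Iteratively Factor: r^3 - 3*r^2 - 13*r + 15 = (r - 1)*(r^2 - 2*r - 15) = (r - 1)*(r + 3)*(r - 5)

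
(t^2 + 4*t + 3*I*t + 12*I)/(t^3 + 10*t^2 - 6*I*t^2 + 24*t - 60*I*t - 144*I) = (t + 3*I)/(t^2 + 6*t*(1 - I) - 36*I)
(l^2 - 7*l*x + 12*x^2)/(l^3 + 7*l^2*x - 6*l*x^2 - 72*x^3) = (l - 4*x)/(l^2 + 10*l*x + 24*x^2)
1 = 1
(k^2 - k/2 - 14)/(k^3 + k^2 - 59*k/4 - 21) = 2/(2*k + 3)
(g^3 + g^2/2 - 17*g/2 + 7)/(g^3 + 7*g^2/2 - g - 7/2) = (g - 2)/(g + 1)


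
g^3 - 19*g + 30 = (g - 3)*(g - 2)*(g + 5)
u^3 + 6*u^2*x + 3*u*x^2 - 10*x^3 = (u - x)*(u + 2*x)*(u + 5*x)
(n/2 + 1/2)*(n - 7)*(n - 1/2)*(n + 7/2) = n^4/2 - 3*n^3/2 - 107*n^2/8 - 21*n/4 + 49/8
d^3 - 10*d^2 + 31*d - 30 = (d - 5)*(d - 3)*(d - 2)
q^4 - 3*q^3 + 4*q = q*(q - 2)^2*(q + 1)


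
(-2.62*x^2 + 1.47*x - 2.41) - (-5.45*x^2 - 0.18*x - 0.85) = 2.83*x^2 + 1.65*x - 1.56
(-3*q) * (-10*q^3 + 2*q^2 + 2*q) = 30*q^4 - 6*q^3 - 6*q^2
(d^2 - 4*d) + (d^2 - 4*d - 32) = 2*d^2 - 8*d - 32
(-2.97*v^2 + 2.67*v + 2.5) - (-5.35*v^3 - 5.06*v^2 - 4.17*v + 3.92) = 5.35*v^3 + 2.09*v^2 + 6.84*v - 1.42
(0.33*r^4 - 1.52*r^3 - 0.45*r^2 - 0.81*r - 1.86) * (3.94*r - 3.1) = 1.3002*r^5 - 7.0118*r^4 + 2.939*r^3 - 1.7964*r^2 - 4.8174*r + 5.766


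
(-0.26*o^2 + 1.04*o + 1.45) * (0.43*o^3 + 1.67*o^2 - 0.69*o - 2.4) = -0.1118*o^5 + 0.013*o^4 + 2.5397*o^3 + 2.3279*o^2 - 3.4965*o - 3.48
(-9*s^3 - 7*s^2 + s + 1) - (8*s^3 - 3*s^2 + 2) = -17*s^3 - 4*s^2 + s - 1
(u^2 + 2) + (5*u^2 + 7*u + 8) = 6*u^2 + 7*u + 10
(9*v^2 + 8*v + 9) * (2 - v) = -9*v^3 + 10*v^2 + 7*v + 18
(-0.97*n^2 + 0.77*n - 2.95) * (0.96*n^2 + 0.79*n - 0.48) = -0.9312*n^4 - 0.0271*n^3 - 1.7581*n^2 - 2.7001*n + 1.416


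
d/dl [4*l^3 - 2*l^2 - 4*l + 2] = 12*l^2 - 4*l - 4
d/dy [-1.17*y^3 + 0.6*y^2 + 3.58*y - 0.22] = -3.51*y^2 + 1.2*y + 3.58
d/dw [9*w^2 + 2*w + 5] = 18*w + 2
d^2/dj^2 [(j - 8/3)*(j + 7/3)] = 2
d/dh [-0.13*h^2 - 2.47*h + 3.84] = -0.26*h - 2.47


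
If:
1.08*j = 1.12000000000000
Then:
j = 1.04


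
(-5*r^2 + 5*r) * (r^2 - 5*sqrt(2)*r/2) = -5*r^4 + 5*r^3 + 25*sqrt(2)*r^3/2 - 25*sqrt(2)*r^2/2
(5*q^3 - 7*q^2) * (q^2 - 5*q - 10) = 5*q^5 - 32*q^4 - 15*q^3 + 70*q^2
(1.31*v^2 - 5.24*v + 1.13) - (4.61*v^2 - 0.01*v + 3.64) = -3.3*v^2 - 5.23*v - 2.51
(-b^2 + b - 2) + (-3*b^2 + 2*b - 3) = -4*b^2 + 3*b - 5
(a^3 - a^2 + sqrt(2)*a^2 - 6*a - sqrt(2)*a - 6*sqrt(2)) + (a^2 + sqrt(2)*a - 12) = a^3 + sqrt(2)*a^2 - 6*a - 12 - 6*sqrt(2)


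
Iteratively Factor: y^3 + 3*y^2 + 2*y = (y + 1)*(y^2 + 2*y) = (y + 1)*(y + 2)*(y)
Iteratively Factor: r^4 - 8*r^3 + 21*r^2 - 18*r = (r - 2)*(r^3 - 6*r^2 + 9*r) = (r - 3)*(r - 2)*(r^2 - 3*r) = (r - 3)^2*(r - 2)*(r)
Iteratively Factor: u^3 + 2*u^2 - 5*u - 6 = (u + 3)*(u^2 - u - 2) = (u + 1)*(u + 3)*(u - 2)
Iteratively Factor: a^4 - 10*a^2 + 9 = (a + 3)*(a^3 - 3*a^2 - a + 3) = (a + 1)*(a + 3)*(a^2 - 4*a + 3) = (a - 1)*(a + 1)*(a + 3)*(a - 3)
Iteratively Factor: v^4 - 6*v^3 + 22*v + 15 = (v + 1)*(v^3 - 7*v^2 + 7*v + 15) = (v - 3)*(v + 1)*(v^2 - 4*v - 5) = (v - 5)*(v - 3)*(v + 1)*(v + 1)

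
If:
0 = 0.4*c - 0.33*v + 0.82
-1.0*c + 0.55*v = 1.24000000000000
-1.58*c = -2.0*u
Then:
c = 0.38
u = 0.30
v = 2.95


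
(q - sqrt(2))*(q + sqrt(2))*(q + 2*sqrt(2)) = q^3 + 2*sqrt(2)*q^2 - 2*q - 4*sqrt(2)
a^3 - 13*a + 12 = (a - 3)*(a - 1)*(a + 4)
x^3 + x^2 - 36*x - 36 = (x - 6)*(x + 1)*(x + 6)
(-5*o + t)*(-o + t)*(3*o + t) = 15*o^3 - 13*o^2*t - 3*o*t^2 + t^3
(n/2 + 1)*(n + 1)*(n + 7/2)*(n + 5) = n^4/2 + 23*n^3/4 + 45*n^2/2 + 139*n/4 + 35/2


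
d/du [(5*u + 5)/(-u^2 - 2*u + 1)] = 5*(-u^2 - 2*u + 2*(u + 1)^2 + 1)/(u^2 + 2*u - 1)^2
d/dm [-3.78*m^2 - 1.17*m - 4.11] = -7.56*m - 1.17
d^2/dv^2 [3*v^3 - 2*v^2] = 18*v - 4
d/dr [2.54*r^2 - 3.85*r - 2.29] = 5.08*r - 3.85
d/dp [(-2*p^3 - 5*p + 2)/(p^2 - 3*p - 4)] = (-2*p^4 + 12*p^3 + 29*p^2 - 4*p + 26)/(p^4 - 6*p^3 + p^2 + 24*p + 16)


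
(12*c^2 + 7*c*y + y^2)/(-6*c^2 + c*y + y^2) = (4*c + y)/(-2*c + y)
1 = 1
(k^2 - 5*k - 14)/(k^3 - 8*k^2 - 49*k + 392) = (k + 2)/(k^2 - k - 56)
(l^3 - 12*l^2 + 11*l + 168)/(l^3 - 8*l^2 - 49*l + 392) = (l + 3)/(l + 7)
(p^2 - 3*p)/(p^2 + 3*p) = (p - 3)/(p + 3)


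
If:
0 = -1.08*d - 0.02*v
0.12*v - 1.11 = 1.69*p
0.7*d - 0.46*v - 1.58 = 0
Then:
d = 0.06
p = -0.89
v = -3.34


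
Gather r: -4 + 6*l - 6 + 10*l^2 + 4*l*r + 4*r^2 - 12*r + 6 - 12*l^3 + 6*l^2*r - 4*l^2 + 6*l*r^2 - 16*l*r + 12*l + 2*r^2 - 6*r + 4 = -12*l^3 + 6*l^2 + 18*l + r^2*(6*l + 6) + r*(6*l^2 - 12*l - 18)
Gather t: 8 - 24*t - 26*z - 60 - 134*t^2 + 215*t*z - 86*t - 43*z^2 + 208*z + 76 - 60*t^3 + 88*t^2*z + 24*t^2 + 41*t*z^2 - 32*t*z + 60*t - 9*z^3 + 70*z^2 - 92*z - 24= -60*t^3 + t^2*(88*z - 110) + t*(41*z^2 + 183*z - 50) - 9*z^3 + 27*z^2 + 90*z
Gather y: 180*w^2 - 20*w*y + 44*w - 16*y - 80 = 180*w^2 + 44*w + y*(-20*w - 16) - 80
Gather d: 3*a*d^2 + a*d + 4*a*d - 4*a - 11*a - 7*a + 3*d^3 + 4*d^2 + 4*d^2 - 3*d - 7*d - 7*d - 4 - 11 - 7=-22*a + 3*d^3 + d^2*(3*a + 8) + d*(5*a - 17) - 22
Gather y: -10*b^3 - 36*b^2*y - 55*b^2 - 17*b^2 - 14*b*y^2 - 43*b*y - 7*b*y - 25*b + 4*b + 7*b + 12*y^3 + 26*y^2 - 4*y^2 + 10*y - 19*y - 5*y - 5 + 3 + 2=-10*b^3 - 72*b^2 - 14*b + 12*y^3 + y^2*(22 - 14*b) + y*(-36*b^2 - 50*b - 14)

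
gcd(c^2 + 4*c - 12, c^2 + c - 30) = c + 6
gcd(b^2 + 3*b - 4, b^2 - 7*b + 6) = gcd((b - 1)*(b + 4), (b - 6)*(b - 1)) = b - 1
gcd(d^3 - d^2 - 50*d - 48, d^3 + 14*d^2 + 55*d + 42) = d^2 + 7*d + 6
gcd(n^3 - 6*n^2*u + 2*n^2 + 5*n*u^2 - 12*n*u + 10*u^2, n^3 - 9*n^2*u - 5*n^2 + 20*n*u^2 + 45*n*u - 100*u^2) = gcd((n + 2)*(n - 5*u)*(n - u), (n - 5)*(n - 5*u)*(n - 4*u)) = -n + 5*u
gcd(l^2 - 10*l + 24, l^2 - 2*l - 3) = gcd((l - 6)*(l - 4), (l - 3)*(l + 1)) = 1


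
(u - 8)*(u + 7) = u^2 - u - 56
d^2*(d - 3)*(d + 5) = d^4 + 2*d^3 - 15*d^2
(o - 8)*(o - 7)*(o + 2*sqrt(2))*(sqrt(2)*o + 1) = sqrt(2)*o^4 - 15*sqrt(2)*o^3 + 5*o^3 - 75*o^2 + 58*sqrt(2)*o^2 - 30*sqrt(2)*o + 280*o + 112*sqrt(2)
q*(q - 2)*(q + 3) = q^3 + q^2 - 6*q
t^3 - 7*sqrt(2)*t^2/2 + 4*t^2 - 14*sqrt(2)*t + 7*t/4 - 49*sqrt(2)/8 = (t + 1/2)*(t + 7/2)*(t - 7*sqrt(2)/2)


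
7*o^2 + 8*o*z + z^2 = (o + z)*(7*o + z)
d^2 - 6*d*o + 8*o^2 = (d - 4*o)*(d - 2*o)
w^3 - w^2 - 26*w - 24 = (w - 6)*(w + 1)*(w + 4)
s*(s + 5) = s^2 + 5*s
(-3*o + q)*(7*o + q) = -21*o^2 + 4*o*q + q^2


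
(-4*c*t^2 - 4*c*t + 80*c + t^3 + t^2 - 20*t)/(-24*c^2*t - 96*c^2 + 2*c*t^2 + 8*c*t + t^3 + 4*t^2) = (t^2 + t - 20)/(6*c*t + 24*c + t^2 + 4*t)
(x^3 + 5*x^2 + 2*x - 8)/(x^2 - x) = x + 6 + 8/x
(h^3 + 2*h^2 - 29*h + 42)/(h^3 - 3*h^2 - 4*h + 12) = (h + 7)/(h + 2)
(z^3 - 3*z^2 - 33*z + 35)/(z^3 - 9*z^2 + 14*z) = (z^2 + 4*z - 5)/(z*(z - 2))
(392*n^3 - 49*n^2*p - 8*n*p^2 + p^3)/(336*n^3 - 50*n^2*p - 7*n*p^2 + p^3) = (-7*n + p)/(-6*n + p)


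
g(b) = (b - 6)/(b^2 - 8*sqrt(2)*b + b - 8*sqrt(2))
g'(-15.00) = 0.00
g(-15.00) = -0.06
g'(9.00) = -0.09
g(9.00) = -0.13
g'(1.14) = -0.13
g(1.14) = 0.22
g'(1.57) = -0.09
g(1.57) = 0.18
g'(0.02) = -0.55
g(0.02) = 0.52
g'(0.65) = -0.21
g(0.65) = 0.30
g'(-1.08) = -88.83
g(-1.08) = -7.14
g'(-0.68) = -5.55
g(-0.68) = 1.74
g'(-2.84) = -0.17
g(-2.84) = -0.34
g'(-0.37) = -1.44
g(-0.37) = 0.87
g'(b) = (b - 6)*(-2*b - 1 + 8*sqrt(2))/(b^2 - 8*sqrt(2)*b + b - 8*sqrt(2))^2 + 1/(b^2 - 8*sqrt(2)*b + b - 8*sqrt(2)) = (b^2 - 8*sqrt(2)*b + b - (b - 6)*(2*b - 8*sqrt(2) + 1) - 8*sqrt(2))/(b^2 - 8*sqrt(2)*b + b - 8*sqrt(2))^2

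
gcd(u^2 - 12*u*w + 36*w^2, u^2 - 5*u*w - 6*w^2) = u - 6*w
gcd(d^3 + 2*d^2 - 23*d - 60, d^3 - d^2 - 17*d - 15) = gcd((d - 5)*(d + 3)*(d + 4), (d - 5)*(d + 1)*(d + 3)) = d^2 - 2*d - 15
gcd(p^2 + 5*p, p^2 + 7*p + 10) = p + 5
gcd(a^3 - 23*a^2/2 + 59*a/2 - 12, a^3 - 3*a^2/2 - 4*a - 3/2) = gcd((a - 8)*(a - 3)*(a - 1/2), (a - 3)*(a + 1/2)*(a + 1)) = a - 3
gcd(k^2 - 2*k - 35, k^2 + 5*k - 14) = 1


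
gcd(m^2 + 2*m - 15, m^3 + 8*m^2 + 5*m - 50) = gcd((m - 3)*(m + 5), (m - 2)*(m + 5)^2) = m + 5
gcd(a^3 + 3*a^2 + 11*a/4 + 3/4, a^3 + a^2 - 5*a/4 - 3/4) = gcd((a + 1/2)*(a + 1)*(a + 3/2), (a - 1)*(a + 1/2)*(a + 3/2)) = a^2 + 2*a + 3/4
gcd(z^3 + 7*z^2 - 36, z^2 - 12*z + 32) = 1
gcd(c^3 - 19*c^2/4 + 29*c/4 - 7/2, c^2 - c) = c - 1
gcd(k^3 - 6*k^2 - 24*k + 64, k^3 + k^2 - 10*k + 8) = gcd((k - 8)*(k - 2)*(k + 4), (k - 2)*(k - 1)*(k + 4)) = k^2 + 2*k - 8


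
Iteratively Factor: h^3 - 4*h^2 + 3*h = (h)*(h^2 - 4*h + 3) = h*(h - 1)*(h - 3)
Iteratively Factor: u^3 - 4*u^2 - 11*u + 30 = (u - 5)*(u^2 + u - 6) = (u - 5)*(u - 2)*(u + 3)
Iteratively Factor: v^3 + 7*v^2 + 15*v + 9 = (v + 3)*(v^2 + 4*v + 3) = (v + 1)*(v + 3)*(v + 3)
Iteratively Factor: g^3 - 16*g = (g - 4)*(g^2 + 4*g) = g*(g - 4)*(g + 4)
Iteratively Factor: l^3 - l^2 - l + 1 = (l - 1)*(l^2 - 1) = (l - 1)*(l + 1)*(l - 1)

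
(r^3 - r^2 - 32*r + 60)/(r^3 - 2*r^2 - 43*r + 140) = (r^2 + 4*r - 12)/(r^2 + 3*r - 28)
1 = 1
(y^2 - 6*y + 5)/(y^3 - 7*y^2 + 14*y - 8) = (y - 5)/(y^2 - 6*y + 8)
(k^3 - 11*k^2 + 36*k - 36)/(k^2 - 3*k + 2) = (k^2 - 9*k + 18)/(k - 1)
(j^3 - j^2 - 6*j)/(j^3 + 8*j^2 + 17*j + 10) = j*(j - 3)/(j^2 + 6*j + 5)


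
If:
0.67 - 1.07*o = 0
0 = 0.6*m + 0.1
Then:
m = -0.17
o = 0.63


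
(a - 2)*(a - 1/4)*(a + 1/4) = a^3 - 2*a^2 - a/16 + 1/8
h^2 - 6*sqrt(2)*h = h*(h - 6*sqrt(2))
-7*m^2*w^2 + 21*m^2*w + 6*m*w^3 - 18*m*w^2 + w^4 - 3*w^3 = w*(-m + w)*(7*m + w)*(w - 3)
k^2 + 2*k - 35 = (k - 5)*(k + 7)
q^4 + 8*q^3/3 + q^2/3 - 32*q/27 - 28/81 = (q - 2/3)*(q + 1/3)*(q + 2/3)*(q + 7/3)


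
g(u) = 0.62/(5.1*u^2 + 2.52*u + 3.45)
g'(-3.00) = 0.01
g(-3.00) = 0.01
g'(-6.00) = 0.00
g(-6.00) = 0.00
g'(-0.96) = 0.14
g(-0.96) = 0.11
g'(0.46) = -0.14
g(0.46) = 0.11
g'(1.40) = -0.04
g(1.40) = 0.04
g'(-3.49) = 0.01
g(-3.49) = 0.01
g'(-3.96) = 0.00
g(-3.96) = 0.01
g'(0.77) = -0.09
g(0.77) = 0.07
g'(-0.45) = 0.11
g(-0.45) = 0.19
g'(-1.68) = 0.05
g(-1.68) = 0.05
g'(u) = 0.62*(-10.2*u - 2.52)/(5.1*u^2 + 2.52*u + 3.45)^2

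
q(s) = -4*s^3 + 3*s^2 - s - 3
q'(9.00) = -919.00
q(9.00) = -2685.00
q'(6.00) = -397.00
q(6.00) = -765.00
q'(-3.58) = -176.28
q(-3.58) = 222.56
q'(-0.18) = -2.47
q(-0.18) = -2.70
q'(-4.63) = -286.02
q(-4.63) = 462.95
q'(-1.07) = -21.16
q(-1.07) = 6.40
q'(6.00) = -397.00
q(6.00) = -765.00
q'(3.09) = -97.04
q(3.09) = -95.46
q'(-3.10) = -134.92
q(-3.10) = 148.09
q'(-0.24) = -3.13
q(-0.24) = -2.53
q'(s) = -12*s^2 + 6*s - 1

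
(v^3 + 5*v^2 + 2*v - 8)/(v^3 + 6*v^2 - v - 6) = (v^2 + 6*v + 8)/(v^2 + 7*v + 6)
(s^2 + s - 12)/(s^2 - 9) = (s + 4)/(s + 3)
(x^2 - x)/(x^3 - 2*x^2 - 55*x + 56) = x/(x^2 - x - 56)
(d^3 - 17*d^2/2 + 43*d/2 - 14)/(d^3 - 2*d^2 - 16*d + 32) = (2*d^2 - 9*d + 7)/(2*(d^2 + 2*d - 8))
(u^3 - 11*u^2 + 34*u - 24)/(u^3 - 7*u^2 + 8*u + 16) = (u^2 - 7*u + 6)/(u^2 - 3*u - 4)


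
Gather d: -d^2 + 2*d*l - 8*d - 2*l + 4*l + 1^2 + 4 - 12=-d^2 + d*(2*l - 8) + 2*l - 7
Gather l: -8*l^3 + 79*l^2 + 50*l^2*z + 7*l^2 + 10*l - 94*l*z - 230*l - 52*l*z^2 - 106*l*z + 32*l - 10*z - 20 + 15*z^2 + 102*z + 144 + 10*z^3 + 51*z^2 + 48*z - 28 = -8*l^3 + l^2*(50*z + 86) + l*(-52*z^2 - 200*z - 188) + 10*z^3 + 66*z^2 + 140*z + 96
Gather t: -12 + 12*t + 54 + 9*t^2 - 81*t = 9*t^2 - 69*t + 42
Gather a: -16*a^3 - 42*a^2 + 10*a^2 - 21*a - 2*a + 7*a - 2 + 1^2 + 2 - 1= -16*a^3 - 32*a^2 - 16*a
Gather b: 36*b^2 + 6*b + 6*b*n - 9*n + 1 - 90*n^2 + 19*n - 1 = 36*b^2 + b*(6*n + 6) - 90*n^2 + 10*n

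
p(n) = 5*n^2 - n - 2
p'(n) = 10*n - 1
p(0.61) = -0.75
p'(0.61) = 5.10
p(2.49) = 26.51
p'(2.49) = 23.90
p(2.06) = 17.16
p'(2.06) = 19.60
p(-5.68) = 164.99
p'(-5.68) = -57.80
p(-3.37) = 58.15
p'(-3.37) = -34.70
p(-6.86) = 240.16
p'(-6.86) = -69.60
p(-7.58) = 292.86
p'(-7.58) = -76.80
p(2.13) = 18.55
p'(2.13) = 20.30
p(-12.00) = 730.00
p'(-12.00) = -121.00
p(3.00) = 40.00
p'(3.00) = 29.00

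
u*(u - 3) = u^2 - 3*u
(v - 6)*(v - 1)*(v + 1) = v^3 - 6*v^2 - v + 6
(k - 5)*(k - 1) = k^2 - 6*k + 5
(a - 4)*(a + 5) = a^2 + a - 20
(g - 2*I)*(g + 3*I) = g^2 + I*g + 6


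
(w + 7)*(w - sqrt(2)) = w^2 - sqrt(2)*w + 7*w - 7*sqrt(2)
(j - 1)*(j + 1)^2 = j^3 + j^2 - j - 1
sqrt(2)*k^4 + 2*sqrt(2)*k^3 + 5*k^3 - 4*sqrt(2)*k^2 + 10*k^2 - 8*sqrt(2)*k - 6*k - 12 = (k + 2)*(k - sqrt(2))*(k + 3*sqrt(2))*(sqrt(2)*k + 1)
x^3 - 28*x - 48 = (x - 6)*(x + 2)*(x + 4)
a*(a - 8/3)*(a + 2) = a^3 - 2*a^2/3 - 16*a/3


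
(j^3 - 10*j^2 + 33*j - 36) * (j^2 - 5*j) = j^5 - 15*j^4 + 83*j^3 - 201*j^2 + 180*j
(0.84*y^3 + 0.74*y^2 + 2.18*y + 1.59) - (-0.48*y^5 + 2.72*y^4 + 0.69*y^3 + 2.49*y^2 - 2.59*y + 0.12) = 0.48*y^5 - 2.72*y^4 + 0.15*y^3 - 1.75*y^2 + 4.77*y + 1.47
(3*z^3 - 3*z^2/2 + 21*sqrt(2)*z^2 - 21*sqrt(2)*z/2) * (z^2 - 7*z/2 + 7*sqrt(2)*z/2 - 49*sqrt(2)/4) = 3*z^5 - 12*z^4 + 63*sqrt(2)*z^4/2 - 126*sqrt(2)*z^3 + 609*z^3/4 - 588*z^2 + 441*sqrt(2)*z^2/8 + 1029*z/4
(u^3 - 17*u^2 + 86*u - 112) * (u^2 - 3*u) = u^5 - 20*u^4 + 137*u^3 - 370*u^2 + 336*u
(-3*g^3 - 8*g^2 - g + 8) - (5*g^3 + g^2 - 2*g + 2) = -8*g^3 - 9*g^2 + g + 6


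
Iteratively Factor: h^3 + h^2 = (h + 1)*(h^2) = h*(h + 1)*(h)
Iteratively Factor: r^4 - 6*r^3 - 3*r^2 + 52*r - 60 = (r - 2)*(r^3 - 4*r^2 - 11*r + 30) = (r - 2)^2*(r^2 - 2*r - 15) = (r - 2)^2*(r + 3)*(r - 5)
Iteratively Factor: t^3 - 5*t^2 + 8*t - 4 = (t - 2)*(t^2 - 3*t + 2) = (t - 2)*(t - 1)*(t - 2)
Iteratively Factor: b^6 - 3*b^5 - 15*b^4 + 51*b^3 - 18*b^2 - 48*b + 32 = (b - 2)*(b^5 - b^4 - 17*b^3 + 17*b^2 + 16*b - 16) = (b - 2)*(b - 1)*(b^4 - 17*b^2 + 16) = (b - 2)*(b - 1)*(b + 1)*(b^3 - b^2 - 16*b + 16) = (b - 2)*(b - 1)*(b + 1)*(b + 4)*(b^2 - 5*b + 4) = (b - 2)*(b - 1)^2*(b + 1)*(b + 4)*(b - 4)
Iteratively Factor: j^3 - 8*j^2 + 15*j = (j - 3)*(j^2 - 5*j) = (j - 5)*(j - 3)*(j)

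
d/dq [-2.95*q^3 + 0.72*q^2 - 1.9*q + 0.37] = -8.85*q^2 + 1.44*q - 1.9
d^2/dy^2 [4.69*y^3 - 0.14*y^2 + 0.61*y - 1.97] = 28.14*y - 0.28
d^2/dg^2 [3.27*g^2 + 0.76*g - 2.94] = 6.54000000000000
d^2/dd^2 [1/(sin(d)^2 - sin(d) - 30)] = (4*sin(d)^4 - 3*sin(d)^3 + 115*sin(d)^2 - 24*sin(d) - 62)/(sin(d) + cos(d)^2 + 29)^3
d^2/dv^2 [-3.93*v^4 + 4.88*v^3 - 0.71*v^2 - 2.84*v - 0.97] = -47.16*v^2 + 29.28*v - 1.42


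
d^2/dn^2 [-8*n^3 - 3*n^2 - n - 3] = -48*n - 6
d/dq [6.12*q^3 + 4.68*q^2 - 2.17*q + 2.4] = 18.36*q^2 + 9.36*q - 2.17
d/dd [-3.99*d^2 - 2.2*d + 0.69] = -7.98*d - 2.2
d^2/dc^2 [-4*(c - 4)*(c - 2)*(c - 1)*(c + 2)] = 24*c*(5 - 2*c)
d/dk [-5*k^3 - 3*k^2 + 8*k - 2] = -15*k^2 - 6*k + 8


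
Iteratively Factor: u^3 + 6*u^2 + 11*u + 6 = (u + 2)*(u^2 + 4*u + 3) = (u + 1)*(u + 2)*(u + 3)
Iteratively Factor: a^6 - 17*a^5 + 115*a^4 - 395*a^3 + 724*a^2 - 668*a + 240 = (a - 4)*(a^5 - 13*a^4 + 63*a^3 - 143*a^2 + 152*a - 60) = (a - 4)*(a - 2)*(a^4 - 11*a^3 + 41*a^2 - 61*a + 30) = (a - 4)*(a - 2)*(a - 1)*(a^3 - 10*a^2 + 31*a - 30) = (a - 4)*(a - 2)^2*(a - 1)*(a^2 - 8*a + 15) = (a - 5)*(a - 4)*(a - 2)^2*(a - 1)*(a - 3)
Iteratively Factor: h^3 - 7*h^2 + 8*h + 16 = (h - 4)*(h^2 - 3*h - 4) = (h - 4)*(h + 1)*(h - 4)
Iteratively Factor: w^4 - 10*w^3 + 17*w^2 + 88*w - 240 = (w + 3)*(w^3 - 13*w^2 + 56*w - 80) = (w - 4)*(w + 3)*(w^2 - 9*w + 20) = (w - 5)*(w - 4)*(w + 3)*(w - 4)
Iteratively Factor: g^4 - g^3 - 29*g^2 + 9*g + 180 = (g + 4)*(g^3 - 5*g^2 - 9*g + 45) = (g - 3)*(g + 4)*(g^2 - 2*g - 15) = (g - 5)*(g - 3)*(g + 4)*(g + 3)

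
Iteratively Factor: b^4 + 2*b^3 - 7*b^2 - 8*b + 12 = (b + 3)*(b^3 - b^2 - 4*b + 4) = (b - 1)*(b + 3)*(b^2 - 4) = (b - 1)*(b + 2)*(b + 3)*(b - 2)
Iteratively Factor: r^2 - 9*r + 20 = (r - 5)*(r - 4)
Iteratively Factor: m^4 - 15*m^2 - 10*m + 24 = (m - 4)*(m^3 + 4*m^2 + m - 6) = (m - 4)*(m - 1)*(m^2 + 5*m + 6) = (m - 4)*(m - 1)*(m + 2)*(m + 3)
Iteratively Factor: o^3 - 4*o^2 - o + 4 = (o - 1)*(o^2 - 3*o - 4) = (o - 1)*(o + 1)*(o - 4)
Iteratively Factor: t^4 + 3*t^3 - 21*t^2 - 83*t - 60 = (t + 3)*(t^3 - 21*t - 20) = (t + 1)*(t + 3)*(t^2 - t - 20) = (t + 1)*(t + 3)*(t + 4)*(t - 5)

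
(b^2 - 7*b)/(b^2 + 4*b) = (b - 7)/(b + 4)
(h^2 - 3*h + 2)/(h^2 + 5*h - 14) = (h - 1)/(h + 7)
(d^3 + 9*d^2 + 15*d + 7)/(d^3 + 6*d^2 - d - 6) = (d^2 + 8*d + 7)/(d^2 + 5*d - 6)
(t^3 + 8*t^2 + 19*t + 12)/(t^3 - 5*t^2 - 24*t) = (t^2 + 5*t + 4)/(t*(t - 8))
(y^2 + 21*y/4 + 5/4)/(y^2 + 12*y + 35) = (y + 1/4)/(y + 7)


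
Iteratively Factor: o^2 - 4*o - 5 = (o + 1)*(o - 5)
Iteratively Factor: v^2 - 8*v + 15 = (v - 3)*(v - 5)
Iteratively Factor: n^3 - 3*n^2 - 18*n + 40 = (n - 5)*(n^2 + 2*n - 8) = (n - 5)*(n - 2)*(n + 4)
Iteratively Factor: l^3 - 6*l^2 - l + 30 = (l - 3)*(l^2 - 3*l - 10) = (l - 5)*(l - 3)*(l + 2)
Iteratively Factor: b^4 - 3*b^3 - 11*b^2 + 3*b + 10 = (b - 5)*(b^3 + 2*b^2 - b - 2) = (b - 5)*(b + 2)*(b^2 - 1) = (b - 5)*(b + 1)*(b + 2)*(b - 1)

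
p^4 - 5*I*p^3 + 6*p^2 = p^2*(p - 6*I)*(p + I)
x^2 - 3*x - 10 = (x - 5)*(x + 2)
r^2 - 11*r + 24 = (r - 8)*(r - 3)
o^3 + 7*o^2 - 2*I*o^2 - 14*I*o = o*(o + 7)*(o - 2*I)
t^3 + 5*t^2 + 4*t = t*(t + 1)*(t + 4)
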